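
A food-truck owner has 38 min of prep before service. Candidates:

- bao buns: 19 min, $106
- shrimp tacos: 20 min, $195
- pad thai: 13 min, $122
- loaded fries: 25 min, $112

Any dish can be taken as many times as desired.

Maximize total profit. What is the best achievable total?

317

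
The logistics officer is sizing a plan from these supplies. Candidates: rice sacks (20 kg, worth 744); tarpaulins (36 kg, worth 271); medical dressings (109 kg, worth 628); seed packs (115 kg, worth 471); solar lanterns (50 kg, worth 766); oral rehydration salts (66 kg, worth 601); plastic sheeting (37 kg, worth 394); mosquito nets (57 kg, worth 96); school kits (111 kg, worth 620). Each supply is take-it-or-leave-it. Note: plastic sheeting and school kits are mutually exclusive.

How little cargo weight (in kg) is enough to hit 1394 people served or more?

Need the lightest bundle worth ≥ 1394.
Taking rice sacks + solar lanterns gives 1510 (≥ 1394) for 70 kg.
Below 70 kg the best achievable stays under 1394.

70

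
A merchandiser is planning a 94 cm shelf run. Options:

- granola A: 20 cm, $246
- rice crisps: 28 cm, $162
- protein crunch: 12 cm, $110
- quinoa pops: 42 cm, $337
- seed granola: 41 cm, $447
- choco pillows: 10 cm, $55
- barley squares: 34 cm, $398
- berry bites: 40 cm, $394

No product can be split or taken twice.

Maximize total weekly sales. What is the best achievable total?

1038

Ranking by ratio (weekly sales/cm): granola A 12.30, barley squares 11.71, seed granola 10.90.
Granola A + barley squares + berry bites uses 94 of the 94 cm and totals 1038.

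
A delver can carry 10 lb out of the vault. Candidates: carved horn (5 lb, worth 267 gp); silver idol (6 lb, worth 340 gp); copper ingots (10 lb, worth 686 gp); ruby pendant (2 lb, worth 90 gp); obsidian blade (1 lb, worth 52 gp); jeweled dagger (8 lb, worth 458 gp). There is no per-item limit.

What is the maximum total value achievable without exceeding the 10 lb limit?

The ratio ordering already packs tightly: copper ingots, 10 lb, 686.
That's the maximum — no swap from here does better than 686.

686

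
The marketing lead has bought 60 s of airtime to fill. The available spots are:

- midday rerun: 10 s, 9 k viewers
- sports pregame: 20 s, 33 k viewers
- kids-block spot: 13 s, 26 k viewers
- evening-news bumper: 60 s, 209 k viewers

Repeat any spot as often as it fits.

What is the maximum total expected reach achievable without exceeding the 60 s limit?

Ranking by ratio (expected reach/s): evening-news bumper 3.48, kids-block spot 2.00, sports pregame 1.65.
The ratio ordering already packs tightly: evening-news bumper, 60 s, 209.
No other feasible combination exceeds 209.

209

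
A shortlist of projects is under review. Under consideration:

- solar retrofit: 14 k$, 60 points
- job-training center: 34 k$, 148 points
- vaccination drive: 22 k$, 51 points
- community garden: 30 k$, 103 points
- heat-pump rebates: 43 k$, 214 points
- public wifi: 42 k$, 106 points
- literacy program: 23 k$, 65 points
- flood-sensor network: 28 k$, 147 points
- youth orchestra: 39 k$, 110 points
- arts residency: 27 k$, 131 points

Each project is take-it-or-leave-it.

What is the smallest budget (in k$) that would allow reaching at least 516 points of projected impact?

Minimise k$ subject to total projected impact ≥ 516.
Taking solar retrofit + heat-pump rebates + flood-sensor network + arts residency gives 552 (≥ 516) for 112 k$.
Below 112 k$ the best achievable stays under 516.

112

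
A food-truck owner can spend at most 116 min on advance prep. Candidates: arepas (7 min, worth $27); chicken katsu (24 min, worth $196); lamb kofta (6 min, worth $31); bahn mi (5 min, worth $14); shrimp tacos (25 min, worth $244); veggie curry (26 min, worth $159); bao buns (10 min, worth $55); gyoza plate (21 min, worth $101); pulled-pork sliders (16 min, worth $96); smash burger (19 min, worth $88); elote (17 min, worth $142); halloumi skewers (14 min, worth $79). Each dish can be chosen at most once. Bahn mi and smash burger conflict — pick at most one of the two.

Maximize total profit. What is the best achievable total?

Density check — shrimp tacos 9.76, elote 8.35, chicken katsu 8.17 are the best per min.
A density-first pass picks chicken katsu + lamb kofta + shrimp tacos + veggie curry + pulled-pork sliders + elote — 868 at 114 min.
Replace lamb kofta and pulled-pork sliders with bao buns + halloumi skewers: the trade gains 7 net, giving 875 at 116 min.
Every other selection either busts 116 min or breaks a pairing rule or fails to beat 875.

875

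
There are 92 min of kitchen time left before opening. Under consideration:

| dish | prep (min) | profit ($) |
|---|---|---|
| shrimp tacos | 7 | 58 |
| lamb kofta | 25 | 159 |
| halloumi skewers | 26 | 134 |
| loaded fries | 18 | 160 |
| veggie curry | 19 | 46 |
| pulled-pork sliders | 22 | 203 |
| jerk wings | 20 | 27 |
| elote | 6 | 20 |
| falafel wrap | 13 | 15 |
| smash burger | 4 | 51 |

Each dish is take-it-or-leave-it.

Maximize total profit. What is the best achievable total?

Density check — smash burger 12.75, pulled-pork sliders 9.23, loaded fries 8.89 are the best per min.
Taking the top-ratio dishes first gives shrimp tacos + lamb kofta + loaded fries + pulled-pork sliders + elote + smash burger for 651 (82 min).
The 17 min tied up in shrimp tacos and elote and smash burger is better spent on halloumi skewers — total rises to 656 (91 min).

656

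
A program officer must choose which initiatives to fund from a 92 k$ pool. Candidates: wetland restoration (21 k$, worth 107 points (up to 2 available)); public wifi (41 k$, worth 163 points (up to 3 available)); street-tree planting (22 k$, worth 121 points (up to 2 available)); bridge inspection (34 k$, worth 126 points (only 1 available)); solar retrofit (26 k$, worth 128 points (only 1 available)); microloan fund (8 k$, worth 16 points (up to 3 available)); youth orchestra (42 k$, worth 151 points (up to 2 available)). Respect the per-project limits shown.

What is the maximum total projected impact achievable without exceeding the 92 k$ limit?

477

Density check — street-tree planting 5.50, wetland restoration 5.10, solar retrofit 4.92, public wifi 3.98 are the best per k$.
The ratio heuristic lands on 2×wetland restoration + 2×street-tree planting (456) but leaves 6 k$ idle.
The 21 k$ tied up in wetland restoration is better spent on solar retrofit — total rises to 477 (91 k$).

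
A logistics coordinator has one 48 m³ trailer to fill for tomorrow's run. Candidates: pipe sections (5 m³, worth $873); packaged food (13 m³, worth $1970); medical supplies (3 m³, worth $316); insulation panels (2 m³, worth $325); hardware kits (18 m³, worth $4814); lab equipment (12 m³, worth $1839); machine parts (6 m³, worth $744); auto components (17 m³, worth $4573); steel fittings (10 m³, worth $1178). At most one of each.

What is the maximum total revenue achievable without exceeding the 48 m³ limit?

Greedy by ratio would take pipe sections + insulation panels + hardware kits + machine parts + auto components: 48 m³ used, total 11329.
The 13 m³ tied up in pipe sections and insulation panels and machine parts is better spent on packaged food — total rises to 11357 (48 m³).
No other feasible combination exceeds 11357.

11357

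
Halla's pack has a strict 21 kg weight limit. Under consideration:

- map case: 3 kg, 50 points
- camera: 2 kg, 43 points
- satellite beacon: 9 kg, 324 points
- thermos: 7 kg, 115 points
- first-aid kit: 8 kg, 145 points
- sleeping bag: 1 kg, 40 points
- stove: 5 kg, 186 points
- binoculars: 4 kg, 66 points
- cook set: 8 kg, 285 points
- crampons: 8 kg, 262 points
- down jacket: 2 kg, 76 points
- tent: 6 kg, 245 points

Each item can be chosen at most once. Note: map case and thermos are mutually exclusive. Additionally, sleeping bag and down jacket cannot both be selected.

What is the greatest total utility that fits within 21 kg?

By utility per kg: tent 40.83, sleeping bag 40.00, down jacket 38.00, stove 37.20 lead.
Taking satellite beacon + sleeping bag + stove + tent: 21 kg used, 795 in utility.
Runner-up stove + cook set + down jacket + tent tops out at 792.

795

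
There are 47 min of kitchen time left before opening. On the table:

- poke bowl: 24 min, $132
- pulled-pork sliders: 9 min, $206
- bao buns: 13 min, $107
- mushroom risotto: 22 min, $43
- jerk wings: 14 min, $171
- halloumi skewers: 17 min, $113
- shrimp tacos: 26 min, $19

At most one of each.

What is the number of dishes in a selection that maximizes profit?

Best achievable profit is 509.
One optimal bundle: poke bowl + pulled-pork sliders + jerk wings (47 min).
All optima have 3 dishes.

3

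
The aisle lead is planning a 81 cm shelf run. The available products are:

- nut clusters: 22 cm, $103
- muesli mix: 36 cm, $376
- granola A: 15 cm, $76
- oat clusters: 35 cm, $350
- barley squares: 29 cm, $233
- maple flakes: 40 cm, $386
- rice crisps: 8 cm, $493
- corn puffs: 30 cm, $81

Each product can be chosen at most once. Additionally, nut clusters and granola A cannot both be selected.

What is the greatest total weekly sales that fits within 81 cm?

1219

Density check — rice crisps 61.62, muesli mix 10.44, oat clusters 10.00 are the best per cm.
The ratio ordering already packs tightly: muesli mix + oat clusters + rice crisps, 79 cm, 1219.
Next best is barley squares + maple flakes + rice crisps at 1112 (77 cm) — short by 107.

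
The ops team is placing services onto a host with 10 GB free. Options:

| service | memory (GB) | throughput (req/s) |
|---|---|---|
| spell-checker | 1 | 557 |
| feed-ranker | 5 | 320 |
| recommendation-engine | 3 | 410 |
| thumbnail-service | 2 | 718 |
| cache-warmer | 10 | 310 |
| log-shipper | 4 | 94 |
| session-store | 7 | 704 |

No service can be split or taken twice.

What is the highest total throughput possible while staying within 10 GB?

Greedy by ratio would take spell-checker + recommendation-engine + thumbnail-service + log-shipper: 10 GB used, total 1779.
The 7 GB tied up in recommendation-engine and log-shipper is better spent on session-store — total rises to 1979 (10 GB).

1979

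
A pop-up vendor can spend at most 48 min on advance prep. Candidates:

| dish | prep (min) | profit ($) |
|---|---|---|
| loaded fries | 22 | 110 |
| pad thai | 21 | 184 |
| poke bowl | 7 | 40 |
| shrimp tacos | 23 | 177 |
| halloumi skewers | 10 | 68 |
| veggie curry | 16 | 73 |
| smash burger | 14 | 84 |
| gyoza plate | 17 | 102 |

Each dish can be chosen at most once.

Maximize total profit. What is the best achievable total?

Taking pad thai + shrimp tacos: 44 min used, 361 in profit.

361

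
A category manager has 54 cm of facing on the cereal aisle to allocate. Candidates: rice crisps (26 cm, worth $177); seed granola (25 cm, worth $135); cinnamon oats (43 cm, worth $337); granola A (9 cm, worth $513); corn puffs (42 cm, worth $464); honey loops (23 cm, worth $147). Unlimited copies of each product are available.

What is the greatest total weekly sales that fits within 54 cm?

3078

The ratio ordering already packs tightly: 6×granola A, 54 cm, 3078.
That's the maximum — no swap from here does better than 3078.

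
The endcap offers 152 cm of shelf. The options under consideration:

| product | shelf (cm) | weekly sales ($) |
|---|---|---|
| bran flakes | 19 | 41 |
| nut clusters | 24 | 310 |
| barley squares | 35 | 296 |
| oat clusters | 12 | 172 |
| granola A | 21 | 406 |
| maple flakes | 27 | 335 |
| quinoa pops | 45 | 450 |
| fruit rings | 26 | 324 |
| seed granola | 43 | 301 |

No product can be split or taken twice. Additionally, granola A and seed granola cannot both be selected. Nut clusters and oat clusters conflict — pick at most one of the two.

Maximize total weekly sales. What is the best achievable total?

1825

Nut clusters + granola A + maple flakes + quinoa pops + fruit rings uses 143 of the 152 cm and totals 1825.
Next best is nut clusters + barley squares + granola A + maple flakes + quinoa pops at 1797 (152 cm) — short by 28.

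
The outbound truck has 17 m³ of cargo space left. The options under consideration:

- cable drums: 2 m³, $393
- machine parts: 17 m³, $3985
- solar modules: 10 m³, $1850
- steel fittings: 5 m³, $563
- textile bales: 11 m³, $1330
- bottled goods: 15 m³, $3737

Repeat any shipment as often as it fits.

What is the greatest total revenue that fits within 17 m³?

4130

Density check — bottled goods 249.13, machine parts 234.41, cable drums 196.50, solar modules 185.00 are the best per m³.
Cable drums + bottled goods uses 17 of the 17 m³ and totals 4130.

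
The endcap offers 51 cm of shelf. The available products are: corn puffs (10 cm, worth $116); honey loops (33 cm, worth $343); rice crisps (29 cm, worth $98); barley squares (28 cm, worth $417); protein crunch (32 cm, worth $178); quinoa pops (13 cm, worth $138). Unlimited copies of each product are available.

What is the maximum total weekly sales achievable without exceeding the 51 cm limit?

The ratio heuristic lands on 2×corn puffs + barley squares (649) but leaves 3 cm idle.
Dropping corn puffs frees 10 cm; slotting in quinoa pops (13 cm) lifts the total to 671 at 51 cm.
No other feasible combination exceeds 671.

671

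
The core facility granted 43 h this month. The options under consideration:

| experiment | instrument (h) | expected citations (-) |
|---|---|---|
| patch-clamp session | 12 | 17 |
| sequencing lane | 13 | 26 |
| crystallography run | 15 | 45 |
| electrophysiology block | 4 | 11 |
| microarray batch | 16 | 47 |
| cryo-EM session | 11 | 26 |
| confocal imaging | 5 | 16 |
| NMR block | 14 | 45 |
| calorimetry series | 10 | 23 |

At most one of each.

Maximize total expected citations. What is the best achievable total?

Greedy by ratio would take crystallography run + electrophysiology block + confocal imaging + NMR block: 38 h used, total 117.
The 5 h tied up in confocal imaging is better spent on calorimetry series — total rises to 124 (43 h).
Every other selection either busts 43 h or fails to beat 124.

124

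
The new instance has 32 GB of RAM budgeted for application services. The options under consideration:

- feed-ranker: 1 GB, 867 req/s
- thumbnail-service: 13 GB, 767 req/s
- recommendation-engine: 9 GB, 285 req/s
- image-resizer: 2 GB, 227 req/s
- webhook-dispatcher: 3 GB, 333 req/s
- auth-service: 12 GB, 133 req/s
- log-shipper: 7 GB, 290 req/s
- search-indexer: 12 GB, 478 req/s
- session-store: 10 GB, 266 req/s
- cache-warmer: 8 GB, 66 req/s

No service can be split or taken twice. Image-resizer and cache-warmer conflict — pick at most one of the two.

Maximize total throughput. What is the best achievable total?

2672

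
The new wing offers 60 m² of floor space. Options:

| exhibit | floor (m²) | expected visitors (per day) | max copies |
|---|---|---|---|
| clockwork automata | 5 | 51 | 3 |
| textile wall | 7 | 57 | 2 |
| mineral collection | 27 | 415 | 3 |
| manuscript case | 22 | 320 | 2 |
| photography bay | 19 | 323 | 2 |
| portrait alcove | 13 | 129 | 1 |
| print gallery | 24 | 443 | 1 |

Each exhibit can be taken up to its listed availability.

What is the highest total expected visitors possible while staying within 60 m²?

966

Ranking by ratio (expected visitors/m²): print gallery 18.46, photography bay 17.00, mineral collection 15.37.
A density-first pass picks 3×clockwork automata + photography bay + print gallery — 919 at 58 m².
Dropping 3×clockwork automata and print gallery frees 39 m²; slotting in manuscript case + photography bay (41 m²) lifts the total to 966 at 60 m².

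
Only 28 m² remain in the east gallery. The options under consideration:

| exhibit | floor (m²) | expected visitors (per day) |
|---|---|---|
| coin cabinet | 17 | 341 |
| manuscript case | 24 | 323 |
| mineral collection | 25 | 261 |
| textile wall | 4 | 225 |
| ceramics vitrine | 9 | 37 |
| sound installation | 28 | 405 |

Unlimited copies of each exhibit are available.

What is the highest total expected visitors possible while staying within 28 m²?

Ranking by ratio (expected visitors/m²): textile wall 56.25, coin cabinet 20.06, sound installation 14.46, manuscript case 13.46.
Best packing: 7×textile wall — 28 m², 1575 total.
That's the maximum — no swap from here does better than 1575.

1575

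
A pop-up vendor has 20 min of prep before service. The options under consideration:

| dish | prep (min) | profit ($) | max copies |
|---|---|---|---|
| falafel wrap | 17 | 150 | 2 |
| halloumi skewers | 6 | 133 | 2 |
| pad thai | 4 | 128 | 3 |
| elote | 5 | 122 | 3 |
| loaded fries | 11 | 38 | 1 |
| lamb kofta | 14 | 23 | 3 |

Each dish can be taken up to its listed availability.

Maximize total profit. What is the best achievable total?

By profit per min: pad thai 32.00, elote 24.40, halloumi skewers 22.17 lead.
A density-first pass picks 3×pad thai + elote — 506 at 17 min.
The 9 min tied up in pad thai and elote is better spent on 2×halloumi skewers — total rises to 522 (20 min).

522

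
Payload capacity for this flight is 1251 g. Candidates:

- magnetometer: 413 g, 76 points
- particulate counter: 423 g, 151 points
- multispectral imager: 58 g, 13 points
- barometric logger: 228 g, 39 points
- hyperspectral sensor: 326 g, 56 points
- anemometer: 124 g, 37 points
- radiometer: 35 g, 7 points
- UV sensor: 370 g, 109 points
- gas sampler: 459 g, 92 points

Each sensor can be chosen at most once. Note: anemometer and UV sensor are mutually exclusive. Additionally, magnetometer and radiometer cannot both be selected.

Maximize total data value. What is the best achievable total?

By data value per g: particulate counter 0.36, anemometer 0.30, UV sensor 0.29 lead.
Best packing: magnetometer + particulate counter + UV sensor — 1206 g, 336 total.
Particulate counter + multispectral imager + hyperspectral sensor + radiometer + UV sensor matches that 336 at 1212 g; no feasible combination exceeds it.

336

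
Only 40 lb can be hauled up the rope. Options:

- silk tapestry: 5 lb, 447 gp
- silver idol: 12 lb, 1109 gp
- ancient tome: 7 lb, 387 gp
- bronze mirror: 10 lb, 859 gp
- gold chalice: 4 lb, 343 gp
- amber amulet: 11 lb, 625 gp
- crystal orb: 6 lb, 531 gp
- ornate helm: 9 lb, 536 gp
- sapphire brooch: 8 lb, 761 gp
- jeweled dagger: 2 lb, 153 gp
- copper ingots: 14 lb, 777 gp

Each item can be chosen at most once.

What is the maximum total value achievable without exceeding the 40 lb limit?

3603

Ranking by ratio (value/lb): sapphire brooch 95.12, silver idol 92.42, silk tapestry 89.40, crystal orb 88.50.
Taking the top-ratio items first gives silk tapestry + silver idol + gold chalice + crystal orb + sapphire brooch + jeweled dagger for 3344 (37 lb).
The 7 lb tied up in silk tapestry and jeweled dagger is better spent on bronze mirror — total rises to 3603 (40 lb).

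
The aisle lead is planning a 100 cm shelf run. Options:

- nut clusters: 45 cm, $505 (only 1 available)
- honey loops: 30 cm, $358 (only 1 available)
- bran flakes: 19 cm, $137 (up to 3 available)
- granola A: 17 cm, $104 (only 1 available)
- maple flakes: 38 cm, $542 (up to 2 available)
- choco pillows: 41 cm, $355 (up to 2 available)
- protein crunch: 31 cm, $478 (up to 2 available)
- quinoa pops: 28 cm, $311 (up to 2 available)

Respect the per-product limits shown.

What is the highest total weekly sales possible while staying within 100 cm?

1498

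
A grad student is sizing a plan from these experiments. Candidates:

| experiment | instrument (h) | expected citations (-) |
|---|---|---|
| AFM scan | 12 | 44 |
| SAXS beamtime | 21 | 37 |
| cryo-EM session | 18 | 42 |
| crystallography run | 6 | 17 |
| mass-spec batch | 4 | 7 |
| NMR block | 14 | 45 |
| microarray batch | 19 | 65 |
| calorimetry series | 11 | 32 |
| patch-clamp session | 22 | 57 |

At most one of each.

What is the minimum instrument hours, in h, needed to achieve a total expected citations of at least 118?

37

Minimise h subject to total expected citations ≥ 118.
AFM scan + crystallography run + microarray batch: 126 expected citations at 37 h.
No combination under 37 h hits 118.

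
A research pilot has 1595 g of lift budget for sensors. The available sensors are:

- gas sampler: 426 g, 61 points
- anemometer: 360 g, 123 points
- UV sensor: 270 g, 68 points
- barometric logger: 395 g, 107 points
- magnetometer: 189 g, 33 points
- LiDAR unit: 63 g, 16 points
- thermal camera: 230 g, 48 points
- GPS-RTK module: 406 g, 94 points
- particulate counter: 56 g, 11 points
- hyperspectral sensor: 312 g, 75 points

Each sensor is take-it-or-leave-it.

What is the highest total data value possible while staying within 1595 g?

426

Ranking by ratio (data value/g): anemometer 0.34, barometric logger 0.27, LiDAR unit 0.25, UV sensor 0.25.
The ratio heuristic lands on anemometer + UV sensor + barometric logger + LiDAR unit + particulate counter + hyperspectral sensor (400) but leaves 139 g idle.
The 270 g tied up in UV sensor is better spent on GPS-RTK module — total rises to 426 (1592 g).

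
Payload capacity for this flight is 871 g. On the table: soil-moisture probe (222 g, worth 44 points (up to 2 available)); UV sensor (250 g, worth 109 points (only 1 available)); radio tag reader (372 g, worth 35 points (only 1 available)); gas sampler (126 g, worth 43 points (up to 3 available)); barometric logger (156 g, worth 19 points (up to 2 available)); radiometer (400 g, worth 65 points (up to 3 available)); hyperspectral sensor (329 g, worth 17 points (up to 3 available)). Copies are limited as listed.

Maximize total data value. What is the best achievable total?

By data value per g: UV sensor 0.44, gas sampler 0.34, soil-moisture probe 0.20, radiometer 0.16 lead.
Best packing: soil-moisture probe + UV sensor + 3×gas sampler — 850 g, 282 total.

282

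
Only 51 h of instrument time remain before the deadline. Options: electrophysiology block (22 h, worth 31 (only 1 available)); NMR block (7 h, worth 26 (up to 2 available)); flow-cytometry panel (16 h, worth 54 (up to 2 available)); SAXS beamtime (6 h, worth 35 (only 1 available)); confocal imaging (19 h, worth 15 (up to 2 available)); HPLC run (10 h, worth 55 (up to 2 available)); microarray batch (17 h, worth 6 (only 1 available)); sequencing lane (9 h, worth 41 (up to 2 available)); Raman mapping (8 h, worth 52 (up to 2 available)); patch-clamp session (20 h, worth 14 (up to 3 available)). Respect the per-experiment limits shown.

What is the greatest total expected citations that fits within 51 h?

290

Density check — Raman mapping 6.50, SAXS beamtime 5.83, HPLC run 5.50 are the best per h.
The ratio ordering already packs tightly: SAXS beamtime + 2×HPLC run + sequencing lane + 2×Raman mapping, 51 h, 290.
Nothing else within 51 h beats 290.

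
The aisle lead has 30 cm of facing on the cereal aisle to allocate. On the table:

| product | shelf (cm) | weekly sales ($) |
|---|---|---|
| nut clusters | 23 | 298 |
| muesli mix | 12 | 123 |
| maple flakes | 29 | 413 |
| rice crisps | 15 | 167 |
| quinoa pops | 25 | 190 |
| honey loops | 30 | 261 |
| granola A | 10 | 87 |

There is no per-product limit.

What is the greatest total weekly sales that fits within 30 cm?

413

Ranking by ratio (weekly sales/cm): maple flakes 14.24, nut clusters 12.96, rice crisps 11.13.
The ratio ordering already packs tightly: maple flakes, 29 cm, 413.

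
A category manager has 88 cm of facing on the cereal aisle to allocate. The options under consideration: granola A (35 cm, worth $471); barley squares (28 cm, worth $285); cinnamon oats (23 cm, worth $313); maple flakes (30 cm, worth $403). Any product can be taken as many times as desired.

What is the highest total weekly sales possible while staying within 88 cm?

Filling by ratio: 3×cinnamon oats for 939, with 19 cm left unused.
Replace 2×cinnamon oats with granola A + maple flakes: the trade gains 248 net, giving 1187 at 88 cm.

1187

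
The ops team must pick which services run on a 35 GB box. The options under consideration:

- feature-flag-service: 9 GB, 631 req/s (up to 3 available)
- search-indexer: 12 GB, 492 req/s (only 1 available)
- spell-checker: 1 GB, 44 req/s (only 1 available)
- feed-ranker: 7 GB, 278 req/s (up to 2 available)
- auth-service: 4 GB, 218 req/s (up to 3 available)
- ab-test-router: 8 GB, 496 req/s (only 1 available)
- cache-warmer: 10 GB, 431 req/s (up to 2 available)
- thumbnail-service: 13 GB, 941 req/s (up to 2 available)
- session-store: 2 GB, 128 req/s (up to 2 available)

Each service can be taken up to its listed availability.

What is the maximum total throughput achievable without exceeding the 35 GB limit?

2513

Taking feature-flag-service + 2×thumbnail-service: 35 GB used, 2513 in throughput.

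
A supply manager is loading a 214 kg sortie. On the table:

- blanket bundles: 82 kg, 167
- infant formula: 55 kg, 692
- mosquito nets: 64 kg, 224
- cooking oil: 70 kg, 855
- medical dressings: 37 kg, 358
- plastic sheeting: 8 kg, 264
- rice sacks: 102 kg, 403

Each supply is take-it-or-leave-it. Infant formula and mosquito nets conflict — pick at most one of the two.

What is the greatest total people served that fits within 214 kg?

The ratio ordering already packs tightly: infant formula + cooking oil + medical dressings + plastic sheeting, 170 kg, 2169.

2169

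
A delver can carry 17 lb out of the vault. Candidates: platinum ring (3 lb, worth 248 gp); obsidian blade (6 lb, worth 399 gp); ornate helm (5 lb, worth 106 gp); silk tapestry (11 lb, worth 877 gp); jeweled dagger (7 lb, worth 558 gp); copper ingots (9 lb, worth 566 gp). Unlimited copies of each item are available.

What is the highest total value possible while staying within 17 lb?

1373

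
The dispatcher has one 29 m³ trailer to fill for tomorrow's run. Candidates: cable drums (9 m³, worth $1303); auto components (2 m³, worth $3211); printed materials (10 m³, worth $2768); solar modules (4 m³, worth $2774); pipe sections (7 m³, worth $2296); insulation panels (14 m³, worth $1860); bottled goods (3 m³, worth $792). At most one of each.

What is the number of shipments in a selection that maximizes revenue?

The maximum revenue within 29 m³ is 11841.
For example auto components + printed materials + solar modules + pipe sections + bottled goods achieves it, using 26 m³.
Every optimal selection uses 5 shipments.

5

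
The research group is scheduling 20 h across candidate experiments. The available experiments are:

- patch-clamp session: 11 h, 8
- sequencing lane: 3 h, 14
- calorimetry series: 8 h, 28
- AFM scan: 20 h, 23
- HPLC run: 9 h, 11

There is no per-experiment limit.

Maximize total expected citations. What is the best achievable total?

84

Density check — sequencing lane 4.67, calorimetry series 3.50, HPLC run 1.22, AFM scan 1.15 are the best per h.
The ratio ordering already packs tightly: 6×sequencing lane, 18 h, 84.
Nothing else within 20 h beats 84.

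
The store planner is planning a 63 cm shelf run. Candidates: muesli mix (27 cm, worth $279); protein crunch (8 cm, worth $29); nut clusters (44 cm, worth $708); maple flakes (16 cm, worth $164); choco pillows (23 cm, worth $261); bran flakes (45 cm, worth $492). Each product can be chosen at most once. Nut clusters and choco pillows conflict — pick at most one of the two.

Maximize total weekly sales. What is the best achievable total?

Nut clusters + maple flakes uses 60 of the 63 cm and totals 872.

872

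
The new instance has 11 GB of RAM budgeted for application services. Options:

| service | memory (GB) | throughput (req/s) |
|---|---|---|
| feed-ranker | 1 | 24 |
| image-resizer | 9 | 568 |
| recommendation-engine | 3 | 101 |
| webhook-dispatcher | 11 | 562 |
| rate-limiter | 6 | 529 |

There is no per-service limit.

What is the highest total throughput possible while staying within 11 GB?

678

Best packing: 2×feed-ranker + recommendation-engine + rate-limiter — 11 GB, 678 total.
No other feasible combination exceeds 678.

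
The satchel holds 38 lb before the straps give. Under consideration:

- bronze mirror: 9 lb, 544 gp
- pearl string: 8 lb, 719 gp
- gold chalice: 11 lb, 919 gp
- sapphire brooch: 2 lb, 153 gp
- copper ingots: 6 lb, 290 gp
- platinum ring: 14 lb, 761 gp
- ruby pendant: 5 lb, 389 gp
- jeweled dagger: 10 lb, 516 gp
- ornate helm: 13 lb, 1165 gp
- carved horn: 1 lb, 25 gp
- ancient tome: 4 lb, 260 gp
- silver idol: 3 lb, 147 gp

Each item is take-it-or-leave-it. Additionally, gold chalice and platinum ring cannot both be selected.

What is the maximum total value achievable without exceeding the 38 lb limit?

Best packing: pearl string + gold chalice + ruby pendant + ornate helm + carved horn — 38 lb, 3217 total.
An exhaustive check of the 4096 subsets confirms 3217.

3217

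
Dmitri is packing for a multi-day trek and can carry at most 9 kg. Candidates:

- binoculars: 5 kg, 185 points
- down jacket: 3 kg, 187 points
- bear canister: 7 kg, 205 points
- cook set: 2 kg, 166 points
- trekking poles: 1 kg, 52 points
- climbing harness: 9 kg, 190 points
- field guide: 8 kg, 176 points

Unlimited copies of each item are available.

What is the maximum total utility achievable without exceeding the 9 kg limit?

Taking 4×cook set + trekking poles: 9 kg used, 716 in utility.

716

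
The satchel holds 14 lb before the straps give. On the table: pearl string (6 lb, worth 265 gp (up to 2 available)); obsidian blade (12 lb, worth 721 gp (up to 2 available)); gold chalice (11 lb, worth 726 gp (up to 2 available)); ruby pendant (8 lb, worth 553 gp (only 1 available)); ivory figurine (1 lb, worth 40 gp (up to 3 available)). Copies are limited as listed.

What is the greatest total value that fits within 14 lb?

By value per lb: ruby pendant 69.12, gold chalice 66.00, obsidian blade 60.08, pearl string 44.17 lead.
Taking the top-ratio items first gives pearl string + ruby pendant for 818 (14 lb).
The 14 lb tied up in pearl string and ruby pendant is better spent on gold chalice + 3×ivory figurine — total rises to 846 (14 lb).
Every other selection either busts 14 lb or exceeds an availability limit or fails to beat 846.

846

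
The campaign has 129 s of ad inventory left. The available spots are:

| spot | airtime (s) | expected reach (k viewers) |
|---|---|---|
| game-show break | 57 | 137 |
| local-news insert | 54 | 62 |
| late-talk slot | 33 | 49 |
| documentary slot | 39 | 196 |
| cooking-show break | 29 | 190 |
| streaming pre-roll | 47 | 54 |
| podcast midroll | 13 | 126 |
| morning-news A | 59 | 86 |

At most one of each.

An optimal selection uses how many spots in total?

4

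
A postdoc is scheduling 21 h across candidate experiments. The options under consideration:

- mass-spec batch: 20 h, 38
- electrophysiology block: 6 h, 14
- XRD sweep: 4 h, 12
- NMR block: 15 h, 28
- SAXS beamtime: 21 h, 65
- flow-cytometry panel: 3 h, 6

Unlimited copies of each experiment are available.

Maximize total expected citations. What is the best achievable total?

Ranking by ratio (expected citations/h): SAXS beamtime 3.10, XRD sweep 3.00, electrophysiology block 2.33.
Best packing: SAXS beamtime — 21 h, 65 total.
Every other selection either busts 21 h or fails to beat 65.

65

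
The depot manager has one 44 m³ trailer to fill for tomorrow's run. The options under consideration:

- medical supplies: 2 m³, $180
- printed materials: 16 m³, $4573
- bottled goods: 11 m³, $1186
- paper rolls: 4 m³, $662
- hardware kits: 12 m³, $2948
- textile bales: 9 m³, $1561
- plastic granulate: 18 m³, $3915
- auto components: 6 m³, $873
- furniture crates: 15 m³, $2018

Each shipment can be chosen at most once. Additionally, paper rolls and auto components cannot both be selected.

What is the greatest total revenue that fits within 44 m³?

Greedy by ratio would take medical supplies + printed materials + paper rolls + hardware kits + textile bales: 43 m³ used, total 9924.
Replace medical supplies and paper rolls and hardware kits with plastic granulate: the trade gains 125 net, giving 10049 at 43 m³.
That's the maximum — no feasible swap from here does better than 10049.

10049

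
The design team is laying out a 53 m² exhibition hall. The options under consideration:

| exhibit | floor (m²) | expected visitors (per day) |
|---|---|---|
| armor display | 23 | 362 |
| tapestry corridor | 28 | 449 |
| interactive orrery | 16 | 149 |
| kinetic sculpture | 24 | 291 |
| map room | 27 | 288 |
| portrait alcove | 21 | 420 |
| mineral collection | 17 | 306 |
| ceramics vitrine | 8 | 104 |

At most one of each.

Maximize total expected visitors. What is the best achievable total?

886

A density-first pass picks portrait alcove + mineral collection + ceramics vitrine — 830 at 46 m².
Dropping mineral collection frees 17 m²; slotting in armor display (23 m²) lifts the total to 886 at 52 m².
Nothing else within 53 m² beats 886.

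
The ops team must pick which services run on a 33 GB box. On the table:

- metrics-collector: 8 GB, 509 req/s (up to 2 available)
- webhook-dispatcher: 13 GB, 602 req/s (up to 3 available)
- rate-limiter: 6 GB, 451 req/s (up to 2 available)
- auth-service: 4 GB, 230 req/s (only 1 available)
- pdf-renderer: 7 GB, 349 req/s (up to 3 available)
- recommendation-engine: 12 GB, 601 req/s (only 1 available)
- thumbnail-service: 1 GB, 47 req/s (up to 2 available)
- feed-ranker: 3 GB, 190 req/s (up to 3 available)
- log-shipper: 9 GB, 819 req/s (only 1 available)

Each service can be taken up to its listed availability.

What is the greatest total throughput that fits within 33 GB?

Density check — log-shipper 91.00, rate-limiter 75.17, metrics-collector 63.62 are the best per GB.
Best packing: metrics-collector + 2×rate-limiter + thumbnail-service + feed-ranker + log-shipper — 33 GB, 2467 total.
That's the maximum — no swap from here does better than 2467.

2467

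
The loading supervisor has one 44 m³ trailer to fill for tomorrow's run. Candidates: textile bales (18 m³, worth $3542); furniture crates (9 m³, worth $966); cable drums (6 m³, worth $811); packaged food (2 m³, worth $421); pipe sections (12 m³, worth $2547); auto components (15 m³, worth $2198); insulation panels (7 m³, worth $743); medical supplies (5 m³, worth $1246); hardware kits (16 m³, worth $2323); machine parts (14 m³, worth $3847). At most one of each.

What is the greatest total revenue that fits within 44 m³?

The ratio heuristic lands on cable drums + packaged food + pipe sections + medical supplies + machine parts (8872) but leaves 5 m³ idle.
Dropping cable drums and packaged food and medical supplies frees 13 m³; slotting in textile bales (18 m³) lifts the total to 9936 at 44 m³.
An exhaustive check of the 1024 subsets confirms 9936.

9936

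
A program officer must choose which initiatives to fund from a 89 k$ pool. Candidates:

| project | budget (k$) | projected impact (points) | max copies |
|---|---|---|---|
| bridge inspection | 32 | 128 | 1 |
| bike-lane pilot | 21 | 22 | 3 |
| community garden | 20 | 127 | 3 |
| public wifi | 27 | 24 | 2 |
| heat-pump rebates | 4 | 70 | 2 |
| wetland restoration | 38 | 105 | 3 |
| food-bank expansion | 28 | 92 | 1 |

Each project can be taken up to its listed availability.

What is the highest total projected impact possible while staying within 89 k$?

543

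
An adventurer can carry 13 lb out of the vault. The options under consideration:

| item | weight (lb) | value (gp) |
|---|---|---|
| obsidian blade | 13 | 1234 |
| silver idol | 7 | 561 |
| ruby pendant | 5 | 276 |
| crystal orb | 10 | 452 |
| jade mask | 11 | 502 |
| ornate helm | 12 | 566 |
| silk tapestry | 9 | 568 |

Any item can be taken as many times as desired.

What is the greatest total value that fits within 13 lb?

1234

Obsidian blade uses 13 of the 13 lb and totals 1234.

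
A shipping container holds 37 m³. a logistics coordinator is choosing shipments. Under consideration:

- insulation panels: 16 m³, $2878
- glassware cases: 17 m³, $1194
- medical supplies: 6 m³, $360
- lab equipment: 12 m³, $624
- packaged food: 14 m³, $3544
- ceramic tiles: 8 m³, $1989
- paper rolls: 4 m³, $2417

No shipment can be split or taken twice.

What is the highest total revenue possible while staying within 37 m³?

8839

By revenue per m³: paper rolls 604.25, packaged food 253.14, ceramic tiles 248.62, insulation panels 179.88 lead.
The ratio heuristic lands on medical supplies + packaged food + ceramic tiles + paper rolls (8310) but leaves 5 m³ idle.
The 14 m³ tied up in medical supplies and ceramic tiles is better spent on insulation panels — total rises to 8839 (34 m³).
Every other selection either busts 37 m³ or fails to beat 8839.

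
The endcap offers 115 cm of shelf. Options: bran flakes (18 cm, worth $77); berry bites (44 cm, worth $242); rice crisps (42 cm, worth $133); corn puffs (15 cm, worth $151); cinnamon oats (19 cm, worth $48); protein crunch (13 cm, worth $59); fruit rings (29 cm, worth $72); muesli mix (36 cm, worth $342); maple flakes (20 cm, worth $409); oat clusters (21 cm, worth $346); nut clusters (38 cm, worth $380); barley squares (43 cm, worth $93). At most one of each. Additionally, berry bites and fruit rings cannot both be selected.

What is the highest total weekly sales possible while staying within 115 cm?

1477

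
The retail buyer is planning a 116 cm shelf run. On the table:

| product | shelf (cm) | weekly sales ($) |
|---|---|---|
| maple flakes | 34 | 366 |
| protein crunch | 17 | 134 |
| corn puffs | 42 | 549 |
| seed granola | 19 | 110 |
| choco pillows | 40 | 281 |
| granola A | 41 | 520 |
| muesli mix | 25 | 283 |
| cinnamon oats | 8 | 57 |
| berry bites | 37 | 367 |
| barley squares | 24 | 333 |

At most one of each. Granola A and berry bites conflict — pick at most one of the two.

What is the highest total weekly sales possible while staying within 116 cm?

1459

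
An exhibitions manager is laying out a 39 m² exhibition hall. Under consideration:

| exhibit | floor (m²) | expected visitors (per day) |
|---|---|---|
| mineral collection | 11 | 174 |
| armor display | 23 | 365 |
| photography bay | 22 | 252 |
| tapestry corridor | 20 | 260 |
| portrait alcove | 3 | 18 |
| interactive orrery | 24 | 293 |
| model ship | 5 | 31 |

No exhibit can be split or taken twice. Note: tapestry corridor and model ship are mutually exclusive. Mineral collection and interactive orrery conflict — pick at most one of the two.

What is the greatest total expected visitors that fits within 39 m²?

570

Taking mineral collection + armor display + model ship: 39 m² used, 570 in expected visitors.
An exhaustive check of the 128 subsets confirms 570.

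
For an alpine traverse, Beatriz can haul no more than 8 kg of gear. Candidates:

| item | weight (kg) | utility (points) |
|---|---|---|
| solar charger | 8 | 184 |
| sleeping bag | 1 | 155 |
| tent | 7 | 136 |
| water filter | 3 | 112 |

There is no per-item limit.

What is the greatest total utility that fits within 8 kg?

1240

Best packing: 8×sleeping bag — 8 kg, 1240 total.
Every other selection either busts 8 kg or fails to beat 1240.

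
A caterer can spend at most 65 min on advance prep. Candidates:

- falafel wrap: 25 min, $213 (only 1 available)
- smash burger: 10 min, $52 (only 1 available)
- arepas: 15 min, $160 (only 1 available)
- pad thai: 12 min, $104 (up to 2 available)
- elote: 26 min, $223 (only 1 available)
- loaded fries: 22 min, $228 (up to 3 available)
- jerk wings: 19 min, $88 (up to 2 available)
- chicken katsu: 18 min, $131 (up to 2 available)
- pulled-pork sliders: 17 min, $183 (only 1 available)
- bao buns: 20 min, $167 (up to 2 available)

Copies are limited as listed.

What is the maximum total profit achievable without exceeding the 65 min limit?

639

A density-first pass picks smash burger + arepas + loaded fries + pulled-pork sliders — 623 at 64 min.
Dropping smash burger and arepas frees 25 min; slotting in loaded fries (22 min) lifts the total to 639 at 61 min.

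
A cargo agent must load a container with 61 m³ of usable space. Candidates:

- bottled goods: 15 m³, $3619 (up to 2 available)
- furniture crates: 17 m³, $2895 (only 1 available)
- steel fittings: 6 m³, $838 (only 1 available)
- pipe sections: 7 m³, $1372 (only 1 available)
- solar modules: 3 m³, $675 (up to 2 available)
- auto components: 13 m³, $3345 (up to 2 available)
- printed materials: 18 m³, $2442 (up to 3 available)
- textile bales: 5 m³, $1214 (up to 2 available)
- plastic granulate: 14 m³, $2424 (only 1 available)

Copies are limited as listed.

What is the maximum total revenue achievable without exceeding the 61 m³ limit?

Density check — auto components 257.31, textile bales 242.80, bottled goods 241.27, solar modules 225.00 are the best per m³.
Greedy by ratio would take bottled goods + 2×solar modules + 2×auto components + 2×textile bales: 57 m³ used, total 14087.
Dropping 2×solar modules and textile bales frees 11 m³; slotting in bottled goods (15 m³) lifts the total to 15142 at 61 m³.

15142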